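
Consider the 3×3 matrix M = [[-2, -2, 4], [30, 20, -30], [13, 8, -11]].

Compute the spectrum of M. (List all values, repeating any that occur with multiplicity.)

0, 2, 5

Set up det(μI - M) = 0.
Cofactor expansion gives p(μ) = μ^3 - 7μ^2 + 10μ.
Rational-root test: μ = 5 gives p(5) = 0.
Factor out (μ - 5): p(μ) = (μ - 5)·(μ^2 - 2μ).
The quadratic factors as μ·(μ - 2).
Eigenvalues: 0, 2, 5.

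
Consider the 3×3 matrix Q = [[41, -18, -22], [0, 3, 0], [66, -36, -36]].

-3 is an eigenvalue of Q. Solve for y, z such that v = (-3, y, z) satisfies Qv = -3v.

We need (Q + 3I)v = 0.
Q + 3I = [[44, -18, -22], [0, 6, 0], [66, -36, -33]].
Row 1: (44)·-3 + (-18)·y + (-22)·z = 0
Row 2: (0)·-3 + (6)·y + (0)·z = 0
Row 3: (66)·-3 + (-36)·y + (-33)·z = 0
Solving gives y = 0, z = -6.
Check: Q·(-3, 0, -6) = (9, 0, 18) = -3·(-3, 0, -6).

0, -6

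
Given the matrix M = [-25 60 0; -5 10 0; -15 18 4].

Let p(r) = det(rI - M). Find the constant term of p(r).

p(r) = r^3 + 11r^2 - 10r - 200.
The constant term is -200.

-200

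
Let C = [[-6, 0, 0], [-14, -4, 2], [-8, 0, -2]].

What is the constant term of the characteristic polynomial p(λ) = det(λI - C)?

p(0) = det(0·I − C) = det(−C) = (−1)^3·det(C).
det(C) = -48, so p(0) = 48.

48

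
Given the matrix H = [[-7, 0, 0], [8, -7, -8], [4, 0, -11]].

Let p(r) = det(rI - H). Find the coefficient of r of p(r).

p(r) = r^3 + 25r^2 + 203r + 539.
The coefficient of r is 203.

203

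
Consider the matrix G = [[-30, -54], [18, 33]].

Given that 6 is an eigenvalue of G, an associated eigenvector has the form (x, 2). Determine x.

We need (G - 6I)v = 0.
G - 6I = [[-36, -54], [18, 27]].
Row 1: (-36)·x + (-54)·2 = 0
Row 2: (18)·x + (27)·2 = 0
Solving gives x = -3.
Check: G·(-3, 2) = (-18, 12) = 6·(-3, 2).

-3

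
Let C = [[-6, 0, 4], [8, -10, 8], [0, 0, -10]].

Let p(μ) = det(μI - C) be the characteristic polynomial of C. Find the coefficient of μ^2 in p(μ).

The coefficient of μ^2 of det(μI - C) is −trace(C).
trace(C) = (-6) + (-10) + (-10) = -26, so the coefficient is 26.

26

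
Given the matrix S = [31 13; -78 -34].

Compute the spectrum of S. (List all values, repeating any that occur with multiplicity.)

det(S - tI) = (31 - t)(-34 - t) - (13)·(-78) = t^2 + 3t - 40.
This factors as (t + 8)·(t - 5) = 0.
Eigenvalues: -8, 5.

-8, 5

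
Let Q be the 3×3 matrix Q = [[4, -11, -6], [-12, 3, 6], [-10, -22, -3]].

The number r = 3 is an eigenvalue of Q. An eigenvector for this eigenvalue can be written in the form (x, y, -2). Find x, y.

-1, 1

We need (Q - 3I)v = 0.
Q - 3I = [[1, -11, -6], [-12, 0, 6], [-10, -22, -6]].
Row 1: (1)·x + (-11)·y + (-6)·-2 = 0
Row 2: (-12)·x + (0)·y + (6)·-2 = 0
Row 3: (-10)·x + (-22)·y + (-6)·-2 = 0
Solving gives x = -1, y = 1.
Check: Q·(-1, 1, -2) = (-3, 3, -6) = 3·(-1, 1, -2).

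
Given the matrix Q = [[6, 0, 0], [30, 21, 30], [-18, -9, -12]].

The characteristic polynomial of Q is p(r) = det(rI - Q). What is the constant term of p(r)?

-108

p(r) = r^3 - 15r^2 + 72r - 108.
The constant term is -108.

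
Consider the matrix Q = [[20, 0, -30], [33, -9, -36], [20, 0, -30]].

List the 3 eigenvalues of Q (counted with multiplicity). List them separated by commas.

-10, -9, 0

Set up det(λI - Q) = 0.
Expanding the 3×3 determinant: p(λ) = λ^3 + 19λ^2 + 90λ.
Since p(-10) = 0, λ = -10 is a root.
Factor out (λ + 10): p(λ) = (λ + 10)·(λ^2 + 9λ).
The quadratic factors as (λ + 9)·λ.
Eigenvalues: -10, -9, 0.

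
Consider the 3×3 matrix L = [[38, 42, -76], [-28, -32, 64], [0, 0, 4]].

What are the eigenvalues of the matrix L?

The characteristic polynomial is p(s) = det(sI - L).
Expanding along the first row, p(s) = s^3 - 10s^2 - 16s + 160.
Try s = 4: p(4) = 0, so 4 is a root.
Dividing by (s - 4) leaves s^2 - 6s - 40.
The quadratic factors as (s + 4)·(s - 10).
Eigenvalues: -4, 4, 10.

-4, 4, 10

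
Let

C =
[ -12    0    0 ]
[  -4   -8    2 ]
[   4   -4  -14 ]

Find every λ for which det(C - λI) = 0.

The characteristic polynomial is p(t) = det(tI - C).
Cofactor expansion gives p(t) = t^3 + 34t^2 + 384t + 1440.
Try t = -10: p(-10) = 0, so -10 is a root.
Factor out (t + 10): p(t) = (t + 10)·(t^2 + 24t + 144).
The quadratic factor is (t + 12)^2.
Eigenvalues: -12, -12, -10.

-12, -12, -10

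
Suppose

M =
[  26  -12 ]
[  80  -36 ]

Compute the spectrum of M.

det(M - λI) = (26 - λ)(-36 - λ) - (-12)·(80) = λ^2 + 10λ + 24.
This factors as (λ + 6)·(λ + 4) = 0.
Eigenvalues: -6, -4.

-6, -4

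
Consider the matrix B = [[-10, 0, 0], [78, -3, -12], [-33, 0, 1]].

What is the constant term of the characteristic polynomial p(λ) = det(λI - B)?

p(0) = det(0·I − B) = det(−B) = (−1)^3·det(B).
det(B) = 30, so p(0) = -30.

-30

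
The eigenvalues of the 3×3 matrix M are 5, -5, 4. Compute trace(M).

4

trace(M) is the sum of the eigenvalues: (5) + (-5) + (4) = 4.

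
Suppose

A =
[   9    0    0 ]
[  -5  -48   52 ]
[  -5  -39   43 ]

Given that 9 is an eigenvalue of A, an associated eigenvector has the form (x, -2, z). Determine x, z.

2, -2

We need (A - 9I)v = 0.
A - 9I = [[0, 0, 0], [-5, -57, 52], [-5, -39, 34]].
Row 1: (0)·x + (0)·-2 + (0)·z = 0
Row 2: (-5)·x + (-57)·-2 + (52)·z = 0
Row 3: (-5)·x + (-39)·-2 + (34)·z = 0
Solving gives x = 2, z = -2.
Check: A·(2, -2, -2) = (18, -18, -18) = 9·(2, -2, -2).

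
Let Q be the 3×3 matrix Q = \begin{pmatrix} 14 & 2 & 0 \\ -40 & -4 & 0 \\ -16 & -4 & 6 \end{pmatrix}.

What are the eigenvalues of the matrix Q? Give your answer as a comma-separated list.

4, 6, 6

Set up det(λI - Q) = 0.
Cofactor expansion gives p(λ) = λ^3 - 16λ^2 + 84λ - 144.
Since p(4) = 0, λ = 4 is a root.
Dividing by (λ - 4) leaves λ^2 - 12λ + 36.
The quadratic factor is (λ - 6)^2.
Eigenvalues: 4, 6, 6.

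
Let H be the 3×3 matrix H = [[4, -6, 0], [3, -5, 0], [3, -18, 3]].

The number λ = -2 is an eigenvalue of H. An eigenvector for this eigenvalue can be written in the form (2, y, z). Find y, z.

We need (H + 2I)v = 0.
H + 2I = [[6, -6, 0], [3, -3, 0], [3, -18, 5]].
Row 1: (6)·2 + (-6)·y + (0)·z = 0
Row 2: (3)·2 + (-3)·y + (0)·z = 0
Row 3: (3)·2 + (-18)·y + (5)·z = 0
Solving gives y = 2, z = 6.
Check: H·(2, 2, 6) = (-4, -4, -12) = -2·(2, 2, 6).

2, 6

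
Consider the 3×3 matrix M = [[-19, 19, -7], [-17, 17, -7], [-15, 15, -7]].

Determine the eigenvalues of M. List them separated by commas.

-7, -2, 0

Compute the characteristic polynomial p(t) = det(tI - M).
Expanding along the first row, p(t) = t^3 + 9t^2 + 14t.
Try t = -7: p(-7) = 0, so -7 is a root.
Factor out (t + 7): p(t) = (t + 7)·(t^2 + 2t).
The quadratic factors as (t + 2)·t.
Eigenvalues: -7, -2, 0.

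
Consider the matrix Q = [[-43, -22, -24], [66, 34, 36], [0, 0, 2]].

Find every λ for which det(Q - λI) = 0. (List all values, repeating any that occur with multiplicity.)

Set up det(λI - Q) = 0.
Cofactor expansion gives p(λ) = λ^3 + 7λ^2 - 28λ + 20.
Try λ = 2: p(2) = 0, so 2 is a root.
Factor out (λ - 2): p(λ) = (λ - 2)·(λ^2 + 9λ - 10).
The quadratic factors as (λ + 10)·(λ - 1).
Eigenvalues: -10, 1, 2.

-10, 1, 2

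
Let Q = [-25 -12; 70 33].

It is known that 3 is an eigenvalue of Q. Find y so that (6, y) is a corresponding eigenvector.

We need (Q - 3I)v = 0.
Q - 3I = [[-28, -12], [70, 30]].
Row 1: (-28)·6 + (-12)·y = 0
Row 2: (70)·6 + (30)·y = 0
Solving gives y = -14.
Check: Q·(6, -14) = (18, -42) = 3·(6, -14).

-14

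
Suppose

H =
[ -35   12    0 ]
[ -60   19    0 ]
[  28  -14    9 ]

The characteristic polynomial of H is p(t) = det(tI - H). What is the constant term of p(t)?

-495

p(t) = t^3 + 7t^2 - 89t - 495.
The constant term is -495.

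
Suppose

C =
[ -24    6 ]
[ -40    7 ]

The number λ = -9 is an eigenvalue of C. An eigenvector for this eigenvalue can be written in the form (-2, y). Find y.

We need (C + 9I)v = 0.
C + 9I = [[-15, 6], [-40, 16]].
Row 1: (-15)·-2 + (6)·y = 0
Row 2: (-40)·-2 + (16)·y = 0
Solving gives y = -5.
Check: C·(-2, -5) = (18, 45) = -9·(-2, -5).

-5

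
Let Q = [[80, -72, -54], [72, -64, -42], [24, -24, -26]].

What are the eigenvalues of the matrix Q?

Compute the characteristic polynomial p(μ) = det(μI - Q).
Cofactor expansion gives p(μ) = μ^3 + 10μ^2 - 64μ - 640.
Try μ = 8: p(8) = 0, so 8 is a root.
Factor out (μ - 8): p(μ) = (μ - 8)·(μ^2 + 18μ + 80).
The quadratic factors as (μ + 10)·(μ + 8).
Eigenvalues: -10, -8, 8.

-10, -8, 8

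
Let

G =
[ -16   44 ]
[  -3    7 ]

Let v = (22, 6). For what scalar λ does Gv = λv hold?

Compute Gv: G·(22, 6) = (-88, -24).
Since Gv = λv, compare component 1: -88 = λ·22, so λ = -4.

-4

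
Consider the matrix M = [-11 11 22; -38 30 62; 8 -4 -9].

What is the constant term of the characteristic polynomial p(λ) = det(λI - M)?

p(0) = det(0·I − M) = det(−M) = (−1)^3·det(M).
det(M) = 0, so p(0) = 0.

0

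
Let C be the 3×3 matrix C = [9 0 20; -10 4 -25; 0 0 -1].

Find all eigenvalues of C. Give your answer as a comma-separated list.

The characteristic polynomial is p(t) = det(tI - C).
Cofactor expansion gives p(t) = t^3 - 12t^2 + 23t + 36.
Try t = -1: p(-1) = 0, so -1 is a root.
Dividing by (t + 1) leaves t^2 - 13t + 36.
The quadratic factors as (t - 4)·(t - 9).
Eigenvalues: -1, 4, 9.

-1, 4, 9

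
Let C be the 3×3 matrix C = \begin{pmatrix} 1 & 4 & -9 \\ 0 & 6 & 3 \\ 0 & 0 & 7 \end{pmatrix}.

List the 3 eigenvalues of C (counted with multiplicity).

1, 6, 7

C is upper triangular, so its eigenvalues are the diagonal entries.
Diagonal: 1, 6, 7.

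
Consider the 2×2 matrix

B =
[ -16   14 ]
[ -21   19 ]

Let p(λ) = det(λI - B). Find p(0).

p(0) = det(0·I − B) = det(−B) = (−1)^2·det(B).
det(B) = -10, so p(0) = -10.

-10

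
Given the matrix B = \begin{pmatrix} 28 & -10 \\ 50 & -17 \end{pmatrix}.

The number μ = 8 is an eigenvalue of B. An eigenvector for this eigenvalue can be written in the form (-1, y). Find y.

-2

We need (B - 8I)v = 0.
B - 8I = [[20, -10], [50, -25]].
Row 1: (20)·-1 + (-10)·y = 0
Row 2: (50)·-1 + (-25)·y = 0
Solving gives y = -2.
Check: B·(-1, -2) = (-8, -16) = 8·(-1, -2).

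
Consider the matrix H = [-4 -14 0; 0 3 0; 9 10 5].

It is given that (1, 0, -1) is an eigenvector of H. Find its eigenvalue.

-4

Compute Hv: H·(1, 0, -1) = (-4, 0, 4).
Since Hv = λv, compare component 1: -4 = λ·1, so λ = -4.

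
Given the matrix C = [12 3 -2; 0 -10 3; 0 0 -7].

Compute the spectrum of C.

C is upper triangular, so its eigenvalues are the diagonal entries.
Diagonal: 12, -10, -7.

-10, -7, 12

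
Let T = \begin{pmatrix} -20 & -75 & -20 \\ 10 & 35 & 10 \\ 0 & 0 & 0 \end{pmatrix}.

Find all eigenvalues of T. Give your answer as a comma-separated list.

Compute the characteristic polynomial p(t) = det(tI - T).
Cofactor expansion gives p(t) = t^3 - 15t^2 + 50t.
Rational-root test: t = 0 gives p(0) = 0.
Dividing by t leaves t^2 - 15t + 50.
The quadratic factors as (t - 5)·(t - 10).
Eigenvalues: 0, 5, 10.

0, 5, 10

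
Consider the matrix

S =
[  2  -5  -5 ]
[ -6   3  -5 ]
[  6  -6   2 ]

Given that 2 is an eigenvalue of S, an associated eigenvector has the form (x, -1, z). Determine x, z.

-1, 1

We need (S - 2I)v = 0.
S - 2I = [[0, -5, -5], [-6, 1, -5], [6, -6, 0]].
Row 1: (0)·x + (-5)·-1 + (-5)·z = 0
Row 2: (-6)·x + (1)·-1 + (-5)·z = 0
Row 3: (6)·x + (-6)·-1 + (0)·z = 0
Solving gives x = -1, z = 1.
Check: S·(-1, -1, 1) = (-2, -2, 2) = 2·(-1, -1, 1).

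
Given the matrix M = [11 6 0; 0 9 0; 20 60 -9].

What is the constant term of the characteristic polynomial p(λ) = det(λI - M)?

891

p(0) = det(0·I − M) = det(−M) = (−1)^3·det(M).
det(M) = -891, so p(0) = 891.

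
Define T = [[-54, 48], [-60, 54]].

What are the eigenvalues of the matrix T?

det(T - lambda·I) = (-54 - lambda)(54 - lambda) - (48)·(-60) = lambda^2 - 36.
This factors as (lambda + 6)·(lambda - 6) = 0.
Eigenvalues: -6, 6.

-6, 6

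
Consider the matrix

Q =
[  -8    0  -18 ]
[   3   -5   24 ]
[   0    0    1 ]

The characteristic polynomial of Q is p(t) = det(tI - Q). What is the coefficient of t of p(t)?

27

p(t) = t^3 + 12t^2 + 27t - 40.
The coefficient of t is 27.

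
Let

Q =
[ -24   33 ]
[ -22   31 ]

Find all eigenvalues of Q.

-2, 9

det(Q - lambda·I) = (-24 - lambda)(31 - lambda) - (33)·(-22) = lambda^2 - 7·lambda - 18.
This factors as (lambda + 2)·(lambda - 9) = 0.
Eigenvalues: -2, 9.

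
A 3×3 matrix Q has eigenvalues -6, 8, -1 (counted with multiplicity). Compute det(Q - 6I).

168

If Q has eigenvalues -6, 8, -1, then Q - 6I has eigenvalues -12, 2, -7.
det(Q - 6I) = (-12) · (2) · (-7) = 168.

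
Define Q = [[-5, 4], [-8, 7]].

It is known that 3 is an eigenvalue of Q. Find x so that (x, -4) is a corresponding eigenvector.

-2

We need (Q - 3I)v = 0.
Q - 3I = [[-8, 4], [-8, 4]].
Row 1: (-8)·x + (4)·-4 = 0
Row 2: (-8)·x + (4)·-4 = 0
Solving gives x = -2.
Check: Q·(-2, -4) = (-6, -12) = 3·(-2, -4).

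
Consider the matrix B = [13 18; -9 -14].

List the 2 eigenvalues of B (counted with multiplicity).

-5, 4

det(B - lambda·I) = (13 - lambda)(-14 - lambda) - (18)·(-9) = lambda^2 + lambda - 20.
This factors as (lambda + 5)·(lambda - 4) = 0.
Eigenvalues: -5, 4.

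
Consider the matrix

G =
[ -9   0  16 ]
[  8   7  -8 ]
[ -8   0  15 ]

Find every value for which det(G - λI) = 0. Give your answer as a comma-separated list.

-1, 7, 7

The characteristic polynomial is p(s) = det(sI - G).
Expanding along the first row, p(s) = s^3 - 13s^2 + 35s + 49.
Try s = 7: p(7) = 0, so 7 is a root.
Factor out (s - 7): p(s) = (s - 7)·(s^2 - 6s - 7).
The quadratic factors as (s + 1)·(s - 7).
Eigenvalues: -1, 7, 7.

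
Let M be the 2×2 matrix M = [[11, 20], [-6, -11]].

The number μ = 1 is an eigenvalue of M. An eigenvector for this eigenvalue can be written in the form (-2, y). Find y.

1

We need (M - 1I)v = 0.
M - 1I = [[10, 20], [-6, -12]].
Row 1: (10)·-2 + (20)·y = 0
Row 2: (-6)·-2 + (-12)·y = 0
Solving gives y = 1.
Check: M·(-2, 1) = (-2, 1) = 1·(-2, 1).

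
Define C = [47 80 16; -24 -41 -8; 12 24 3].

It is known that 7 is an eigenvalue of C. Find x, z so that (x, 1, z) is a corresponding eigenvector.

We need (C - 7I)v = 0.
C - 7I = [[40, 80, 16], [-24, -48, -8], [12, 24, -4]].
Row 1: (40)·x + (80)·1 + (16)·z = 0
Row 2: (-24)·x + (-48)·1 + (-8)·z = 0
Row 3: (12)·x + (24)·1 + (-4)·z = 0
Solving gives x = -2, z = 0.
Check: C·(-2, 1, 0) = (-14, 7, 0) = 7·(-2, 1, 0).

-2, 0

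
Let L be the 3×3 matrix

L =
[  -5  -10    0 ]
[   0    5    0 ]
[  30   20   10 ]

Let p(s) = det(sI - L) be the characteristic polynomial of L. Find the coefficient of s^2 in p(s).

-10

The coefficient of s^2 of det(sI - L) is −trace(L).
trace(L) = (-5) + (5) + (10) = 10, so the coefficient is -10.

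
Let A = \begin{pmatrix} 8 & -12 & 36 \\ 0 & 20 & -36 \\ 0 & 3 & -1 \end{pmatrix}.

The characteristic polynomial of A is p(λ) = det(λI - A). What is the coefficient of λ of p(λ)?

240

p(λ) = λ^3 - 27λ^2 + 240λ - 704.
The coefficient of λ is 240.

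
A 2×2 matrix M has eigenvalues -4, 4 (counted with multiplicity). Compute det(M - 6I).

If M has eigenvalues -4, 4, then M - 6I has eigenvalues -10, -2.
det(M - 6I) = (-10) · (-2) = 20.

20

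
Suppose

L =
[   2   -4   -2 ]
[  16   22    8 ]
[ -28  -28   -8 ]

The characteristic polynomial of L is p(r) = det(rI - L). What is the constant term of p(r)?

-144

p(r) = r^3 - 16r^2 + 84r - 144.
The constant term is -144.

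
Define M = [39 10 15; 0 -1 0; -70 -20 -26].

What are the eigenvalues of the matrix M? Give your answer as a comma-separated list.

-1, 4, 9

Set up det(λI - M) = 0.
Expanding the 3×3 determinant: p(λ) = λ^3 - 12λ^2 + 23λ + 36.
Try λ = -1: p(-1) = 0, so -1 is a root.
Dividing by (λ + 1) leaves λ^2 - 13λ + 36.
The quadratic factors as (λ - 4)·(λ - 9).
Eigenvalues: -1, 4, 9.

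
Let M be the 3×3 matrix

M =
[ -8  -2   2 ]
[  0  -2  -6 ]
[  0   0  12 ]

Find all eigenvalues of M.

-8, -2, 12

M is upper triangular, so its eigenvalues are the diagonal entries.
Diagonal: -8, -2, 12.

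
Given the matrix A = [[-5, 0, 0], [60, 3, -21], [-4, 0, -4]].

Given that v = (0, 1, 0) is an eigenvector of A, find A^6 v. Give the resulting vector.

First find the eigenvalue: Av = (0, 3, 0) = 3·(0, 1, 0), so λ = 3.
Then A^6 v = λ^6·v = 3^6·(0, 1, 0) = 729·(0, 1, 0) = (0, 729, 0).

(0, 729, 0)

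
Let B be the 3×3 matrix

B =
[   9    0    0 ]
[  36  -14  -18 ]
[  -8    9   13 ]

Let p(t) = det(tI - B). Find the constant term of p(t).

p(t) = t^3 - 8t^2 - 29t + 180.
The constant term is 180.

180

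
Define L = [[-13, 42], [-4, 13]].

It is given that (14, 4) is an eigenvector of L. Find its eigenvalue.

Compute Lv: L·(14, 4) = (-14, -4).
Since Lv = λv, compare component 1: -14 = λ·14, so λ = -1.

-1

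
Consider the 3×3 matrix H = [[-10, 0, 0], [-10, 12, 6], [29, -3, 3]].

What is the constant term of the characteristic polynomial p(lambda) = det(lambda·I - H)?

p(0) = det(0·I − H) = det(−H) = (−1)^3·det(H).
det(H) = -540, so p(0) = 540.

540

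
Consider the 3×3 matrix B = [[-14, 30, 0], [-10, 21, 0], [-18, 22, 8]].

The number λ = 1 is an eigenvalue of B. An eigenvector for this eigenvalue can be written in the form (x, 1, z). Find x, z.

2, 2

We need (B - 1I)v = 0.
B - 1I = [[-15, 30, 0], [-10, 20, 0], [-18, 22, 7]].
Row 1: (-15)·x + (30)·1 + (0)·z = 0
Row 2: (-10)·x + (20)·1 + (0)·z = 0
Row 3: (-18)·x + (22)·1 + (7)·z = 0
Solving gives x = 2, z = 2.
Check: B·(2, 1, 2) = (2, 1, 2) = 1·(2, 1, 2).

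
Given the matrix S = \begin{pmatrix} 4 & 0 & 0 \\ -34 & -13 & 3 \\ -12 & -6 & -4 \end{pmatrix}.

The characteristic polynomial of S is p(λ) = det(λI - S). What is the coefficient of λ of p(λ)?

2

p(λ) = λ^3 + 13λ^2 + 2λ - 280.
The coefficient of λ is 2.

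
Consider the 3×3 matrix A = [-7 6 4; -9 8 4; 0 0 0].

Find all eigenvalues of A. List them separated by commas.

The characteristic polynomial is p(λ) = det(λI - A).
Expanding along the first row, p(λ) = λ^3 - λ^2 - 2λ.
Since p(-1) = 0, λ = -1 is a root.
Dividing by (λ + 1) leaves λ^2 - 2λ.
The quadratic factors as λ·(λ - 2).
Eigenvalues: -1, 0, 2.

-1, 0, 2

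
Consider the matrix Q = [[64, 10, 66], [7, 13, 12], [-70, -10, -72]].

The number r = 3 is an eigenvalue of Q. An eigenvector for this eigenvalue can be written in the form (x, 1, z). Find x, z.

We need (Q - 3I)v = 0.
Q - 3I = [[61, 10, 66], [7, 10, 12], [-70, -10, -75]].
Row 1: (61)·x + (10)·1 + (66)·z = 0
Row 2: (7)·x + (10)·1 + (12)·z = 0
Row 3: (-70)·x + (-10)·1 + (-75)·z = 0
Solving gives x = 2, z = -2.
Check: Q·(2, 1, -2) = (6, 3, -6) = 3·(2, 1, -2).

2, -2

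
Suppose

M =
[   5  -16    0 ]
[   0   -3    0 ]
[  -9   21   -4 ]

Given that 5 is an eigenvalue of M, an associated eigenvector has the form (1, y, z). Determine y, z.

0, -1

We need (M - 5I)v = 0.
M - 5I = [[0, -16, 0], [0, -8, 0], [-9, 21, -9]].
Row 1: (0)·1 + (-16)·y + (0)·z = 0
Row 2: (0)·1 + (-8)·y + (0)·z = 0
Row 3: (-9)·1 + (21)·y + (-9)·z = 0
Solving gives y = 0, z = -1.
Check: M·(1, 0, -1) = (5, 0, -5) = 5·(1, 0, -1).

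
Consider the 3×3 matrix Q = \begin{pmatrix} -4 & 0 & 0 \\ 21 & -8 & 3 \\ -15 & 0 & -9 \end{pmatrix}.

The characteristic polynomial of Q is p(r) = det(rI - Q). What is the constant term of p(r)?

p(r) = r^3 + 21r^2 + 140r + 288.
The constant term is 288.

288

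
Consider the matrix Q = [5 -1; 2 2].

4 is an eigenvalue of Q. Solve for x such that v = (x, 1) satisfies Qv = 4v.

1

We need (Q - 4I)v = 0.
Q - 4I = [[1, -1], [2, -2]].
Row 1: (1)·x + (-1)·1 = 0
Row 2: (2)·x + (-2)·1 = 0
Solving gives x = 1.
Check: Q·(1, 1) = (4, 4) = 4·(1, 1).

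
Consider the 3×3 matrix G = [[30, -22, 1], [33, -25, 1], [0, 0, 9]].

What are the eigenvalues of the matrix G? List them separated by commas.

Set up det(lambda·I - G) = 0.
Cofactor expansion gives p(lambda) = lambda^3 - 14·lambda^2 + 21·lambda + 216.
Since p(-3) = 0, lambda = -3 is a root.
Factor out (lambda + 3): p(lambda) = (lambda + 3)·(lambda^2 - 17·lambda + 72).
The quadratic factors as (lambda - 8)·(lambda - 9).
Eigenvalues: -3, 8, 9.

-3, 8, 9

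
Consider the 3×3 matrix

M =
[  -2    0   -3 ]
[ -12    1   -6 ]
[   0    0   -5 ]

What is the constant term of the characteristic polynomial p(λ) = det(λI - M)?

-10

p(0) = det(0·I − M) = det(−M) = (−1)^3·det(M).
det(M) = 10, so p(0) = -10.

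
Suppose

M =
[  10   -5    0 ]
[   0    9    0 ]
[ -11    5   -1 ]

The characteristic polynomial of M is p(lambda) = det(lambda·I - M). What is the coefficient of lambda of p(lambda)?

p(lambda) = lambda^3 - 18·lambda^2 + 71·lambda + 90.
The coefficient of lambda is 71.

71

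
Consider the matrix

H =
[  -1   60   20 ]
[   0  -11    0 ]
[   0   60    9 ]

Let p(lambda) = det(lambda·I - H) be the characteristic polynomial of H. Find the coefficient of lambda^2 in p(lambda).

3

The coefficient of lambda^2 of det(lambda·I - H) is −trace(H).
trace(H) = (-1) + (-11) + (9) = -3, so the coefficient is 3.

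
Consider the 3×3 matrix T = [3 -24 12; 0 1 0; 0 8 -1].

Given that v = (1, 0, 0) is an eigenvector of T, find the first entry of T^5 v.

243

First find the eigenvalue: Tv = (3, 0, 0) = 3·(1, 0, 0), so λ = 3.
Then T^5 v = λ^5·v = 3^5·(1, 0, 0) = 243·(1, 0, 0) = (243, 0, 0).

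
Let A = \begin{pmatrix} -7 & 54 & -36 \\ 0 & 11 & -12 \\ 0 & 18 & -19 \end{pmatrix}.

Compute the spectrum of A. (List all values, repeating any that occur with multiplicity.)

Compute the characteristic polynomial p(t) = det(tI - A).
Expanding along the first row, p(t) = t^3 + 15t^2 + 63t + 49.
Rational-root test: t = -1 gives p(-1) = 0.
Factor out (t + 1): p(t) = (t + 1)·(t^2 + 14t + 49).
The quadratic factor is (t + 7)^2.
Eigenvalues: -7, -7, -1.

-7, -7, -1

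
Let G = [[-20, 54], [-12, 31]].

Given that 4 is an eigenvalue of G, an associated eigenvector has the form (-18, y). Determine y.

We need (G - 4I)v = 0.
G - 4I = [[-24, 54], [-12, 27]].
Row 1: (-24)·-18 + (54)·y = 0
Row 2: (-12)·-18 + (27)·y = 0
Solving gives y = -8.
Check: G·(-18, -8) = (-72, -32) = 4·(-18, -8).

-8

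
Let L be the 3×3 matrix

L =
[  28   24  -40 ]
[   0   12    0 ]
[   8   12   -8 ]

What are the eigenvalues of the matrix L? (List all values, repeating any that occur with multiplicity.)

8, 12, 12

Set up det(λI - L) = 0.
Cofactor expansion gives p(λ) = λ^3 - 32λ^2 + 336λ - 1152.
Try λ = 8: p(8) = 0, so 8 is a root.
Dividing by (λ - 8) leaves λ^2 - 24λ + 144.
The quadratic factor is (λ - 12)^2.
Eigenvalues: 8, 12, 12.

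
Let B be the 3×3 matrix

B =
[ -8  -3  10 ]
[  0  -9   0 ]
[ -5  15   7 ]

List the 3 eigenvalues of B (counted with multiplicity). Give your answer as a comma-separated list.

The characteristic polynomial is p(r) = det(rI - B).
Expanding the 3×3 determinant: p(r) = r^3 + 10r^2 + 3r - 54.
Since p(2) = 0, r = 2 is a root.
Factor out (r - 2): p(r) = (r - 2)·(r^2 + 12r + 27).
The quadratic factors as (r + 9)·(r + 3).
Eigenvalues: -9, -3, 2.

-9, -3, 2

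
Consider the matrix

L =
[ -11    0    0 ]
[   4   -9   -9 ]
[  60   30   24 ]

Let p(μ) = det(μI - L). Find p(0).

p(0) = det(0·I − L) = det(−L) = (−1)^3·det(L).
det(L) = -594, so p(0) = 594.

594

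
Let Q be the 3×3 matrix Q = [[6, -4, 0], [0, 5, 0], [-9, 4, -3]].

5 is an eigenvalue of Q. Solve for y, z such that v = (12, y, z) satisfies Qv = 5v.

We need (Q - 5I)v = 0.
Q - 5I = [[1, -4, 0], [0, 0, 0], [-9, 4, -8]].
Row 1: (1)·12 + (-4)·y + (0)·z = 0
Row 2: (0)·12 + (0)·y + (0)·z = 0
Row 3: (-9)·12 + (4)·y + (-8)·z = 0
Solving gives y = 3, z = -12.
Check: Q·(12, 3, -12) = (60, 15, -60) = 5·(12, 3, -12).

3, -12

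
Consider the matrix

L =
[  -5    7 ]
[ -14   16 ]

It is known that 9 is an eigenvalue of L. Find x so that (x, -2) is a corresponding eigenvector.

We need (L - 9I)v = 0.
L - 9I = [[-14, 7], [-14, 7]].
Row 1: (-14)·x + (7)·-2 = 0
Row 2: (-14)·x + (7)·-2 = 0
Solving gives x = -1.
Check: L·(-1, -2) = (-9, -18) = 9·(-1, -2).

-1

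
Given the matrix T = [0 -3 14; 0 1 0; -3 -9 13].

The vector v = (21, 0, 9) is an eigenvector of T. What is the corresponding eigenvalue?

Compute Tv: T·(21, 0, 9) = (126, 0, 54).
Since Tv = λv, compare component 1: 126 = λ·21, so λ = 6.

6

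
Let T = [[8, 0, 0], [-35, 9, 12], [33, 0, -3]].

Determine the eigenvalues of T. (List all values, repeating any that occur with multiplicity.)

-3, 8, 9

Set up det(lambda·I - T) = 0.
Cofactor expansion gives p(lambda) = lambda^3 - 14·lambda^2 + 21·lambda + 216.
Rational-root test: lambda = 8 gives p(8) = 0.
Factor out (lambda - 8): p(lambda) = (lambda - 8)·(lambda^2 - 6·lambda - 27).
The quadratic factors as (lambda + 3)·(lambda - 9).
Eigenvalues: -3, 8, 9.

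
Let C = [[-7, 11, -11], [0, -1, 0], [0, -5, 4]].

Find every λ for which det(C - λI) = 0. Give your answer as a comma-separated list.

-7, -1, 4

Set up det(sI - C) = 0.
Expanding the 3×3 determinant: p(s) = s^3 + 4s^2 - 25s - 28.
Try s = -1: p(-1) = 0, so -1 is a root.
Factor out (s + 1): p(s) = (s + 1)·(s^2 + 3s - 28).
The quadratic factors as (s + 7)·(s - 4).
Eigenvalues: -7, -1, 4.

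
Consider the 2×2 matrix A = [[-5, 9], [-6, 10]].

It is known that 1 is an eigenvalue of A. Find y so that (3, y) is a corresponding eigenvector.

2

We need (A - 1I)v = 0.
A - 1I = [[-6, 9], [-6, 9]].
Row 1: (-6)·3 + (9)·y = 0
Row 2: (-6)·3 + (9)·y = 0
Solving gives y = 2.
Check: A·(3, 2) = (3, 2) = 1·(3, 2).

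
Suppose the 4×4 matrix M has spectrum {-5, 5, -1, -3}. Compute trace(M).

trace(M) is the sum of the eigenvalues: (-5) + (5) + (-1) + (-3) = -4.

-4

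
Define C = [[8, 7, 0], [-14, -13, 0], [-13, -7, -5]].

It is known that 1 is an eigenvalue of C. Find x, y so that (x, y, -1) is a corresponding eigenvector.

We need (C - 1I)v = 0.
C - 1I = [[7, 7, 0], [-14, -14, 0], [-13, -7, -6]].
Row 1: (7)·x + (7)·y + (0)·-1 = 0
Row 2: (-14)·x + (-14)·y + (0)·-1 = 0
Row 3: (-13)·x + (-7)·y + (-6)·-1 = 0
Solving gives x = 1, y = -1.
Check: C·(1, -1, -1) = (1, -1, -1) = 1·(1, -1, -1).

1, -1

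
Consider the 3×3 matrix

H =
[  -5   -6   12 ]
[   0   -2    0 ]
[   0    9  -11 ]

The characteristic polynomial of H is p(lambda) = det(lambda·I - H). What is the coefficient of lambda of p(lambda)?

87

p(lambda) = lambda^3 + 18·lambda^2 + 87·lambda + 110.
The coefficient of lambda is 87.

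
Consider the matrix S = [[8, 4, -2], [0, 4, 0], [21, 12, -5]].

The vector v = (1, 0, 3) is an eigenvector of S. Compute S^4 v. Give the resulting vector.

(16, 0, 48)

First find the eigenvalue: Sv = (2, 0, 6) = 2·(1, 0, 3), so λ = 2.
Then S^4 v = λ^4·v = 2^4·(1, 0, 3) = 16·(1, 0, 3) = (16, 0, 48).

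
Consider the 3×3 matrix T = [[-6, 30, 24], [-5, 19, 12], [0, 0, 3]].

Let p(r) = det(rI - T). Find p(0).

-108

p(0) = det(0·I − T) = det(−T) = (−1)^3·det(T).
det(T) = 108, so p(0) = -108.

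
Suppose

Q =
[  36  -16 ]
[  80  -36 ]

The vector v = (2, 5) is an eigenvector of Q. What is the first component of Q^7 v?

-32768

First find the eigenvalue: Qv = (-8, -20) = -4·(2, 5), so λ = -4.
Then Q^7 v = λ^7·v = (-4)^7·(2, 5) = -16384·(2, 5) = (-32768, -81920).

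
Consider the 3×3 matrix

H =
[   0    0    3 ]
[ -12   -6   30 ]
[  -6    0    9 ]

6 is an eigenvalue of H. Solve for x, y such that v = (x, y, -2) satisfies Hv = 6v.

We need (H - 6I)v = 0.
H - 6I = [[-6, 0, 3], [-12, -12, 30], [-6, 0, 3]].
Row 1: (-6)·x + (0)·y + (3)·-2 = 0
Row 2: (-12)·x + (-12)·y + (30)·-2 = 0
Row 3: (-6)·x + (0)·y + (3)·-2 = 0
Solving gives x = -1, y = -4.
Check: H·(-1, -4, -2) = (-6, -24, -12) = 6·(-1, -4, -2).

-1, -4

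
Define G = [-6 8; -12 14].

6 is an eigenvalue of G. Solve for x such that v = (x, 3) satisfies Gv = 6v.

We need (G - 6I)v = 0.
G - 6I = [[-12, 8], [-12, 8]].
Row 1: (-12)·x + (8)·3 = 0
Row 2: (-12)·x + (8)·3 = 0
Solving gives x = 2.
Check: G·(2, 3) = (12, 18) = 6·(2, 3).

2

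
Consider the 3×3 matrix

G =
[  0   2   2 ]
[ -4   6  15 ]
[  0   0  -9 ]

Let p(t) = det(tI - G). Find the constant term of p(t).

72

p(t) = t^3 + 3t^2 - 46t + 72.
The constant term is 72.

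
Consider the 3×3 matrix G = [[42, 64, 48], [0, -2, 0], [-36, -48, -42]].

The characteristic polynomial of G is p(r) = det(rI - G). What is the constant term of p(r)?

-72

p(r) = r^3 + 2r^2 - 36r - 72.
The constant term is -72.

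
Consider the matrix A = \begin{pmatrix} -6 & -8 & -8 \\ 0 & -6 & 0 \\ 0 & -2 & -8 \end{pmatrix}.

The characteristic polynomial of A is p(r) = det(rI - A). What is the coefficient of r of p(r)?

p(r) = r^3 + 20r^2 + 132r + 288.
The coefficient of r is 132.

132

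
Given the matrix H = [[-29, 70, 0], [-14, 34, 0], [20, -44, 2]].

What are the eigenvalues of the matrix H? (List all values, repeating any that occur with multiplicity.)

-1, 2, 6

Set up det(tI - H) = 0.
Expanding the 3×3 determinant: p(t) = t^3 - 7t^2 + 4t + 12.
Since p(2) = 0, t = 2 is a root.
Dividing by (t - 2) leaves t^2 - 5t - 6.
The quadratic factors as (t + 1)·(t - 6).
Eigenvalues: -1, 2, 6.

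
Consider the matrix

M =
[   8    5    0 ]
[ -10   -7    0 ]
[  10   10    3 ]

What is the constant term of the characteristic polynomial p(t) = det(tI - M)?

18

p(0) = det(0·I − M) = det(−M) = (−1)^3·det(M).
det(M) = -18, so p(0) = 18.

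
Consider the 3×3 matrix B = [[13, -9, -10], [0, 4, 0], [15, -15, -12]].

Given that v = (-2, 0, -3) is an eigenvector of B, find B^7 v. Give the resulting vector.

First find the eigenvalue: Bv = (4, 0, 6) = -2·(-2, 0, -3), so λ = -2.
Then B^7 v = λ^7·v = (-2)^7·(-2, 0, -3) = -128·(-2, 0, -3) = (256, 0, 384).

(256, 0, 384)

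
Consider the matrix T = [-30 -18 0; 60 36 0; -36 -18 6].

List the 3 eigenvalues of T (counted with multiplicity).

The characteristic polynomial is p(μ) = det(μI - T).
Expanding along the first row, p(μ) = μ^3 - 12μ^2 + 36μ.
Rational-root test: μ = 6 gives p(6) = 0.
Factor out (μ - 6): p(μ) = (μ - 6)·(μ^2 - 6μ).
The quadratic factors as μ·(μ - 6).
Eigenvalues: 0, 6, 6.

0, 6, 6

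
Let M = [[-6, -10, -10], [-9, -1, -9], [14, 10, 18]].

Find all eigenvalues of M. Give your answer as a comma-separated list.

-1, 4, 8

Compute the characteristic polynomial p(lambda) = det(lambda·I - M).
Expanding the 3×3 determinant: p(lambda) = lambda^3 - 11·lambda^2 + 20·lambda + 32.
Try lambda = -1: p(-1) = 0, so -1 is a root.
Factor out (lambda + 1): p(lambda) = (lambda + 1)·(lambda^2 - 12·lambda + 32).
The quadratic factors as (lambda - 4)·(lambda - 8).
Eigenvalues: -1, 4, 8.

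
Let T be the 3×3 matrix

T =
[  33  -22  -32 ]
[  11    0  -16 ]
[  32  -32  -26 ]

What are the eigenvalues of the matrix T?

Compute the characteristic polynomial p(λ) = det(λI - T).
Expanding the 3×3 determinant: p(λ) = λ^3 - 7λ^2 - 104λ + 660.
Since p(6) = 0, λ = 6 is a root.
Dividing by (λ - 6) leaves λ^2 - λ - 110.
The quadratic factors as (λ + 10)·(λ - 11).
Eigenvalues: -10, 6, 11.

-10, 6, 11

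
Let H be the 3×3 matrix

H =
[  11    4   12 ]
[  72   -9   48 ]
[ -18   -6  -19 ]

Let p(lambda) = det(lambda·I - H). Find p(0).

63

p(0) = det(0·I − H) = det(−H) = (−1)^3·det(H).
det(H) = -63, so p(0) = 63.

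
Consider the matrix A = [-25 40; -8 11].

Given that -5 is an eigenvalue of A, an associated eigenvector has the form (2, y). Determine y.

We need (A + 5I)v = 0.
A + 5I = [[-20, 40], [-8, 16]].
Row 1: (-20)·2 + (40)·y = 0
Row 2: (-8)·2 + (16)·y = 0
Solving gives y = 1.
Check: A·(2, 1) = (-10, -5) = -5·(2, 1).

1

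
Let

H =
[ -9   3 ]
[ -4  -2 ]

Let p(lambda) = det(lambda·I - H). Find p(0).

p(0) = det(0·I − H) = det(−H) = (−1)^2·det(H).
det(H) = 30, so p(0) = 30.

30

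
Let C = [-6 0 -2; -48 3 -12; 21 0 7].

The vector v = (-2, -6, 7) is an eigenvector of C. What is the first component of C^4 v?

First find the eigenvalue: Cv = (-2, -6, 7) = 1·(-2, -6, 7), so λ = 1.
Then C^4 v = λ^4·v = 1^4·(-2, -6, 7) = 1·(-2, -6, 7) = (-2, -6, 7).

-2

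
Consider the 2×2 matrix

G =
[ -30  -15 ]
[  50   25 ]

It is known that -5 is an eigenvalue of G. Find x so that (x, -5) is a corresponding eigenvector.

3

We need (G + 5I)v = 0.
G + 5I = [[-25, -15], [50, 30]].
Row 1: (-25)·x + (-15)·-5 = 0
Row 2: (50)·x + (30)·-5 = 0
Solving gives x = 3.
Check: G·(3, -5) = (-15, 25) = -5·(3, -5).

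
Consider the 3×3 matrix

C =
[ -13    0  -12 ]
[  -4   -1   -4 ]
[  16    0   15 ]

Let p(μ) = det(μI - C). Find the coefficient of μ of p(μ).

-5

p(μ) = μ^3 - μ^2 - 5μ - 3.
The coefficient of μ is -5.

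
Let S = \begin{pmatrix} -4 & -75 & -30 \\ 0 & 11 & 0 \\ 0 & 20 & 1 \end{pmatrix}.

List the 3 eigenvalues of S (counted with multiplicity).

Compute the characteristic polynomial p(s) = det(sI - S).
Cofactor expansion gives p(s) = s^3 - 8s^2 - 37s + 44.
Since p(1) = 0, s = 1 is a root.
Factor out (s - 1): p(s) = (s - 1)·(s^2 - 7s - 44).
The quadratic factors as (s + 4)·(s - 11).
Eigenvalues: -4, 1, 11.

-4, 1, 11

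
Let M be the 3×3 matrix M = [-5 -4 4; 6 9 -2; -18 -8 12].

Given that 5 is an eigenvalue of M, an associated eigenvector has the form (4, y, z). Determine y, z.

-2, 8

We need (M - 5I)v = 0.
M - 5I = [[-10, -4, 4], [6, 4, -2], [-18, -8, 7]].
Row 1: (-10)·4 + (-4)·y + (4)·z = 0
Row 2: (6)·4 + (4)·y + (-2)·z = 0
Row 3: (-18)·4 + (-8)·y + (7)·z = 0
Solving gives y = -2, z = 8.
Check: M·(4, -2, 8) = (20, -10, 40) = 5·(4, -2, 8).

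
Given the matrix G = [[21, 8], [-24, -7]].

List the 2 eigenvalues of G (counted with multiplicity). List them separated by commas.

det(G - rI) = (21 - r)(-7 - r) - (8)·(-24) = r^2 - 14r + 45.
This factors as (r - 5)·(r - 9) = 0.
Eigenvalues: 5, 9.

5, 9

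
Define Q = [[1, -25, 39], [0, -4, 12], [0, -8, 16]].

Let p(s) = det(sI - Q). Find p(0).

p(0) = det(0·I − Q) = det(−Q) = (−1)^3·det(Q).
det(Q) = 32, so p(0) = -32.

-32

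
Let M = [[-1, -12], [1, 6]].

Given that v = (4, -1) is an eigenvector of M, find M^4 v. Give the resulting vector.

(64, -16)

First find the eigenvalue: Mv = (8, -2) = 2·(4, -1), so λ = 2.
Then M^4 v = λ^4·v = 2^4·(4, -1) = 16·(4, -1) = (64, -16).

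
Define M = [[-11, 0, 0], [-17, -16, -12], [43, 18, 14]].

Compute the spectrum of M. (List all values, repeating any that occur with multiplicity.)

-11, -4, 2

Compute the characteristic polynomial p(μ) = det(μI - M).
Cofactor expansion gives p(μ) = μ^3 + 13μ^2 + 14μ - 88.
Try μ = 2: p(2) = 0, so 2 is a root.
Dividing by (μ - 2) leaves μ^2 + 15μ + 44.
The quadratic factors as (μ + 11)·(μ + 4).
Eigenvalues: -11, -4, 2.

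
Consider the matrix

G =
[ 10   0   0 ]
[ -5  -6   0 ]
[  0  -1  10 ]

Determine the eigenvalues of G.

G is lower triangular, so its eigenvalues are the diagonal entries.
Diagonal: 10, -6, 10.

-6, 10, 10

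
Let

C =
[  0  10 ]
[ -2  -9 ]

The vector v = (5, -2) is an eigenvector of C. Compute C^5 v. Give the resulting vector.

(-5120, 2048)

First find the eigenvalue: Cv = (-20, 8) = -4·(5, -2), so λ = -4.
Then C^5 v = λ^5·v = (-4)^5·(5, -2) = -1024·(5, -2) = (-5120, 2048).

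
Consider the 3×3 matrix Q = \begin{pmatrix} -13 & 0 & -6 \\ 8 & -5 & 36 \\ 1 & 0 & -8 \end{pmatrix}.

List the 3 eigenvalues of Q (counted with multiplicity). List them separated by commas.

-11, -10, -5

Set up det(λI - Q) = 0.
Expanding along the first row, p(λ) = λ^3 + 26λ^2 + 215λ + 550.
Since p(-5) = 0, λ = -5 is a root.
Dividing by (λ + 5) leaves λ^2 + 21λ + 110.
The quadratic factors as (λ + 11)·(λ + 10).
Eigenvalues: -11, -10, -5.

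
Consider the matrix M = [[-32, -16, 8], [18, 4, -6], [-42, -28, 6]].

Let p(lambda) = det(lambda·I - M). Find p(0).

p(0) = det(0·I − M) = det(−M) = (−1)^3·det(M).
det(M) = -384, so p(0) = 384.

384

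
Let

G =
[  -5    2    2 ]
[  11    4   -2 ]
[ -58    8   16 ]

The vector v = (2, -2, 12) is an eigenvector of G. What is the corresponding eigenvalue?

Compute Gv: G·(2, -2, 12) = (10, -10, 60).
Since Gv = λv, compare component 1: 10 = λ·2, so λ = 5.

5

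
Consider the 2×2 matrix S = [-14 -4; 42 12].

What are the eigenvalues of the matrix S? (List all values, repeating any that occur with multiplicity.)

-2, 0

det(S - rI) = (-14 - r)(12 - r) - (-4)·(42) = r^2 + 2r.
This factors as (r + 2)·r = 0.
Eigenvalues: -2, 0.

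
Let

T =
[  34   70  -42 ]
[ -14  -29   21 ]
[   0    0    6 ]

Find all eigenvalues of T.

-1, 6, 6

Set up det(lambda·I - T) = 0.
Expanding the 3×3 determinant: p(lambda) = lambda^3 - 11·lambda^2 + 24·lambda + 36.
Try lambda = 6: p(6) = 0, so 6 is a root.
Factor out (lambda - 6): p(lambda) = (lambda - 6)·(lambda^2 - 5·lambda - 6).
The quadratic factors as (lambda + 1)·(lambda - 6).
Eigenvalues: -1, 6, 6.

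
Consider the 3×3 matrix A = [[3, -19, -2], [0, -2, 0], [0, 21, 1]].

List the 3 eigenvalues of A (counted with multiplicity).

-2, 1, 3

The characteristic polynomial is p(r) = det(rI - A).
Expanding along the first row, p(r) = r^3 - 2r^2 - 5r + 6.
Rational-root test: r = -2 gives p(-2) = 0.
Factor out (r + 2): p(r) = (r + 2)·(r^2 - 4r + 3).
The quadratic factors as (r - 1)·(r - 3).
Eigenvalues: -2, 1, 3.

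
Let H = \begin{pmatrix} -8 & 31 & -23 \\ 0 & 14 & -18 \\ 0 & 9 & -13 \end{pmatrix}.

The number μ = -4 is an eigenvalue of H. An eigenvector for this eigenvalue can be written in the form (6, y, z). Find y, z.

3, 3

We need (H + 4I)v = 0.
H + 4I = [[-4, 31, -23], [0, 18, -18], [0, 9, -9]].
Row 1: (-4)·6 + (31)·y + (-23)·z = 0
Row 2: (0)·6 + (18)·y + (-18)·z = 0
Row 3: (0)·6 + (9)·y + (-9)·z = 0
Solving gives y = 3, z = 3.
Check: H·(6, 3, 3) = (-24, -12, -12) = -4·(6, 3, 3).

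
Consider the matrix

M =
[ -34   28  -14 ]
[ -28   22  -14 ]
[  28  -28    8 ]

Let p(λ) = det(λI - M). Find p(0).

-288

p(0) = det(0·I − M) = det(−M) = (−1)^3·det(M).
det(M) = 288, so p(0) = -288.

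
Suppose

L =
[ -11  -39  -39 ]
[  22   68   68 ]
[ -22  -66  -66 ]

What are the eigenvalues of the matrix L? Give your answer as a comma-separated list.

The characteristic polynomial is p(λ) = det(λI - L).
Expanding the 3×3 determinant: p(λ) = λ^3 + 9λ^2 - 22λ.
Try λ = 0: p(0) = 0, so 0 is a root.
Factor out λ: p(λ) = λ·(λ^2 + 9λ - 22).
The quadratic factors as (λ + 11)·(λ - 2).
Eigenvalues: -11, 0, 2.

-11, 0, 2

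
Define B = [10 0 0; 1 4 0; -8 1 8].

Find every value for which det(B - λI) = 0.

4, 8, 10

B is lower triangular, so its eigenvalues are the diagonal entries.
Diagonal: 10, 4, 8.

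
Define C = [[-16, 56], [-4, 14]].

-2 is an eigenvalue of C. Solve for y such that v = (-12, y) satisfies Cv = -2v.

-3

We need (C + 2I)v = 0.
C + 2I = [[-14, 56], [-4, 16]].
Row 1: (-14)·-12 + (56)·y = 0
Row 2: (-4)·-12 + (16)·y = 0
Solving gives y = -3.
Check: C·(-12, -3) = (24, 6) = -2·(-12, -3).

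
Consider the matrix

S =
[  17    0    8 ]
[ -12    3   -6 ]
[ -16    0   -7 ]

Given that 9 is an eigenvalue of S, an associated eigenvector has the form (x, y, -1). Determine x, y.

We need (S - 9I)v = 0.
S - 9I = [[8, 0, 8], [-12, -6, -6], [-16, 0, -16]].
Row 1: (8)·x + (0)·y + (8)·-1 = 0
Row 2: (-12)·x + (-6)·y + (-6)·-1 = 0
Row 3: (-16)·x + (0)·y + (-16)·-1 = 0
Solving gives x = 1, y = -1.
Check: S·(1, -1, -1) = (9, -9, -9) = 9·(1, -1, -1).

1, -1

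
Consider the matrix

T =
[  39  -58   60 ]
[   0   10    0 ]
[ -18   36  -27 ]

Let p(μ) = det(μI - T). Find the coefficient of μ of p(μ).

147

p(μ) = μ^3 - 22μ^2 + 147μ - 270.
The coefficient of μ is 147.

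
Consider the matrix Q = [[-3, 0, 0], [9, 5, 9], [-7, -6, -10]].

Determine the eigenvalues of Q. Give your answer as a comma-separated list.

-4, -3, -1

Compute the characteristic polynomial p(λ) = det(λI - Q).
Expanding along the first row, p(λ) = λ^3 + 8λ^2 + 19λ + 12.
Since p(-1) = 0, λ = -1 is a root.
Dividing by (λ + 1) leaves λ^2 + 7λ + 12.
The quadratic factors as (λ + 4)·(λ + 3).
Eigenvalues: -4, -3, -1.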